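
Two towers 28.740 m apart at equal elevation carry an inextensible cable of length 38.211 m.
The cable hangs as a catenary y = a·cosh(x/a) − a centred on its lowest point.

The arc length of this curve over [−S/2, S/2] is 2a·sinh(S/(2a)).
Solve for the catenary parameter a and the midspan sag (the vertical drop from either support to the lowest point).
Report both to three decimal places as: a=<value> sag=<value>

seed: a₀ = √(S³/(24(L−S))) = √(28.740³/(24·9.471)) = 10.219428
iter 1: u=1.406145  f(a)=+9.816e-01  f'(a)=-2.247e+00  a ← 10.219428 − (+9.816e-01/-2.247e+00) = 10.656320
iter 2: u=1.348496  f(a)=+6.646e-02  f'(a)=-1.952e+00  a ← 10.656320 − (+6.646e-02/-1.952e+00) = 10.690366
iter 3: u=1.344201  f(a)=+3.535e-04  f'(a)=-1.931e+00  a ← 10.690366 − (+3.535e-04/-1.931e+00) = 10.690549
iter 4: u=1.344178  f(a)=+1.012e-08  f'(a)=-1.931e+00  a ← 10.690549 − (+1.012e-08/-1.931e+00) = 10.690549
iter 5: u=1.344178  f(a)=-7.105e-15  f'(a)=-1.931e+00  a ← 10.690549 − (-7.105e-15/-1.931e+00) = 10.690549
converged: |Δa| < 1e-12 after 5 iterations
sag = a·(cosh(S/(2a)) − 1) = 10.690549·(cosh(1.344178) − 1) = 11.202554
T_max/T_min = cosh(S/(2a)) = 2.047893

a=10.691 sag=11.203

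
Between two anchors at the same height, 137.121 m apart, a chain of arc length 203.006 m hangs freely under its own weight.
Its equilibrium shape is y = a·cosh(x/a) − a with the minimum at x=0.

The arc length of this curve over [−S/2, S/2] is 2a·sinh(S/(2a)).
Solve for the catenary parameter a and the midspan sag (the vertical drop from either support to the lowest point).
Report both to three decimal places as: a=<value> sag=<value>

seed: a₀ = √(S³/(24(L−S))) = √(137.121³/(24·65.885)) = 40.379140
iter 1: u=1.697919  f(a)=+1.018e+01  f'(a)=-4.306e+00  a ← 40.379140 − (+1.018e+01/-4.306e+00) = 42.742126
iter 2: u=1.604050  f(a)=+9.616e-01  f'(a)=-3.528e+00  a ← 42.742126 − (+9.616e-01/-3.528e+00) = 43.014724
iter 3: u=1.593884  f(a)=+1.057e-02  f'(a)=-3.451e+00  a ← 43.014724 − (+1.057e-02/-3.451e+00) = 43.017786
iter 4: u=1.593771  f(a)=+1.307e-06  f'(a)=-3.450e+00  a ← 43.017786 − (+1.307e-06/-3.450e+00) = 43.017786
iter 5: u=1.593771  f(a)=+2.842e-14  f'(a)=-3.450e+00  a ← 43.017786 − (+2.842e-14/-3.450e+00) = 43.017786
converged: |Δa| < 1e-12 after 5 iterations
sag = a·(cosh(S/(2a)) − 1) = 43.017786·(cosh(1.593771) − 1) = 67.224624
T_max/T_min = cosh(S/(2a)) = 2.562717

a=43.018 sag=67.225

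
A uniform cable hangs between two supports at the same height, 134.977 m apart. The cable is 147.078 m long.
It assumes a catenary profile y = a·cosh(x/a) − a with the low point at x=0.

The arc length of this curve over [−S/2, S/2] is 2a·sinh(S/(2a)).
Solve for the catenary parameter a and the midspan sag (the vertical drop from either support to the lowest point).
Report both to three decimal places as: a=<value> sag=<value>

a=93.231 sag=25.512

seed: a₀ = √(S³/(24(L−S))) = √(134.977³/(24·12.101)) = 92.018130
iter 1: u=0.733426  f(a)=+3.297e-01  f'(a)=-2.774e-01  a ← 92.018130 − (+3.297e-01/-2.774e-01) = 93.206386
iter 2: u=0.724076  f(a)=+6.494e-03  f'(a)=-2.666e-01  a ← 93.206386 − (+6.494e-03/-2.666e-01) = 93.230745
iter 3: u=0.723887  f(a)=+2.633e-06  f'(a)=-2.664e-01  a ← 93.230745 − (+2.633e-06/-2.664e-01) = 93.230755
iter 4: u=0.723887  f(a)=+4.263e-13  f'(a)=-2.664e-01  a ← 93.230755 − (+4.263e-13/-2.664e-01) = 93.230755
converged: |Δa| < 1e-12 after 4 iterations
sag = a·(cosh(S/(2a)) − 1) = 93.230755·(cosh(0.723887) − 1) = 25.512490
T_max/T_min = cosh(S/(2a)) = 1.273649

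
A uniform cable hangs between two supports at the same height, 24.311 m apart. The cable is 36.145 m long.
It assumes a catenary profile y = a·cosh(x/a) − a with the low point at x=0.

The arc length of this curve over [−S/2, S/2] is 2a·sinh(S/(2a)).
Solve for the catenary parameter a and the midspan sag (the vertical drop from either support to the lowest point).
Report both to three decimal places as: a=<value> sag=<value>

a=7.583 sag=12.016

seed: a₀ = √(S³/(24(L−S))) = √(24.311³/(24·11.834)) = 7.112673
iter 1: u=1.708992  f(a)=+1.853e+00  f'(a)=-4.406e+00  a ← 7.112673 − (+1.853e+00/-4.406e+00) = 7.533264
iter 2: u=1.613577  f(a)=+1.771e-01  f'(a)=-3.601e+00  a ← 7.533264 − (+1.771e-01/-3.601e+00) = 7.582445
iter 3: u=1.603111  f(a)=+1.995e-03  f'(a)=-3.520e+00  a ← 7.582445 − (+1.995e-03/-3.520e+00) = 7.583012
iter 4: u=1.602991  f(a)=+2.594e-07  f'(a)=-3.520e+00  a ← 7.583012 − (+2.594e-07/-3.520e+00) = 7.583012
iter 5: u=1.602991  f(a)=+0.000e+00  f'(a)=-3.520e+00  a ← 7.583012 − (+0.000e+00/-3.520e+00) = 7.583012
converged: |Δa| < 1e-12 after 5 iterations
sag = a·(cosh(S/(2a)) − 1) = 7.583012·(cosh(1.602991) − 1) = 12.015899
T_max/T_min = cosh(S/(2a)) = 2.584581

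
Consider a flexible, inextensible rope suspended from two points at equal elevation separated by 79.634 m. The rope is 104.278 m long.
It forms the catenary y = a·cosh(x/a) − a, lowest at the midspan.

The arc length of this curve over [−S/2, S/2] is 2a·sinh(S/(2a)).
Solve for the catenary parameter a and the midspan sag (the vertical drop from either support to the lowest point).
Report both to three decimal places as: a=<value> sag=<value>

seed: a₀ = √(S³/(24(L−S))) = √(79.634³/(24·24.644)) = 29.220428
iter 1: u=1.362643  f(a)=+2.392e+00  f'(a)=-2.021e+00  a ← 29.220428 − (+2.392e+00/-2.021e+00) = 30.403604
iter 2: u=1.309614  f(a)=+1.529e-01  f'(a)=-1.770e+00  a ← 30.403604 − (+1.529e-01/-1.770e+00) = 30.489988
iter 3: u=1.305904  f(a)=+7.199e-04  f'(a)=-1.754e+00  a ← 30.489988 − (+7.199e-04/-1.754e+00) = 30.490399
iter 4: u=1.305887  f(a)=+1.611e-08  f'(a)=-1.754e+00  a ← 30.490399 − (+1.611e-08/-1.754e+00) = 30.490399
iter 5: u=1.305887  f(a)=-1.421e-14  f'(a)=-1.754e+00  a ← 30.490399 − (-1.421e-14/-1.754e+00) = 30.490399
converged: |Δa| < 1e-12 after 5 iterations
sag = a·(cosh(S/(2a)) − 1) = 30.490399·(cosh(1.305887) − 1) = 29.909434
T_max/T_min = cosh(S/(2a)) = 1.980946

a=30.490 sag=29.909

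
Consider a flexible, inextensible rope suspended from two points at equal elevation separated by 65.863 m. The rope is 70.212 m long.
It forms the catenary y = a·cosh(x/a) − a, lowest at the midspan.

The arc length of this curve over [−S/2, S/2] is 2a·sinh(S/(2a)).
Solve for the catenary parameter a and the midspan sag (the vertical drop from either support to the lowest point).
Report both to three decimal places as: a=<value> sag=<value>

a=52.830 sag=10.601

seed: a₀ = √(S³/(24(L−S))) = √(65.863³/(24·4.349)) = 52.319302
iter 1: u=0.629433  f(a)=+8.697e-02  f'(a)=-1.729e-01  a ← 52.319302 − (+8.697e-02/-1.729e-01) = 52.822213
iter 2: u=0.623440  f(a)=+1.270e-03  f'(a)=-1.679e-01  a ← 52.822213 − (+1.270e-03/-1.679e-01) = 52.829775
iter 3: u=0.623351  f(a)=+2.797e-07  f'(a)=-1.678e-01  a ← 52.829775 − (+2.797e-07/-1.678e-01) = 52.829777
iter 4: u=0.623351  f(a)=+1.421e-14  f'(a)=-1.678e-01  a ← 52.829777 − (+1.421e-14/-1.678e-01) = 52.829777
converged: |Δa| < 1e-12 after 4 iterations
sag = a·(cosh(S/(2a)) − 1) = 52.829777·(cosh(0.623351) − 1) = 10.600630
T_max/T_min = cosh(S/(2a)) = 1.200656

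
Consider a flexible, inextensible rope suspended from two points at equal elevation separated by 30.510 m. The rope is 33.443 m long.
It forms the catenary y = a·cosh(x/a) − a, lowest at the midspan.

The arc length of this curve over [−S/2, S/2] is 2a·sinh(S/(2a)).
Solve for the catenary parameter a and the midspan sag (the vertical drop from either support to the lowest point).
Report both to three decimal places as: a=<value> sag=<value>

seed: a₀ = √(S³/(24(L−S))) = √(30.510³/(24·2.933)) = 20.086379
iter 1: u=0.759470  f(a)=+8.576e-02  f'(a)=-3.092e-01  a ← 20.086379 − (+8.576e-02/-3.092e-01) = 20.363703
iter 2: u=0.749127  f(a)=+1.808e-03  f'(a)=-2.963e-01  a ← 20.363703 − (+1.808e-03/-2.963e-01) = 20.369806
iter 3: u=0.748903  f(a)=+8.425e-07  f'(a)=-2.960e-01  a ← 20.369806 − (+8.425e-07/-2.960e-01) = 20.369809
iter 4: u=0.748902  f(a)=+1.847e-13  f'(a)=-2.960e-01  a ← 20.369809 − (+1.847e-13/-2.960e-01) = 20.369809
converged: |Δa| < 1e-12 after 4 iterations
sag = a·(cosh(S/(2a)) − 1) = 20.369809·(cosh(0.748902) − 1) = 5.984274
T_max/T_min = cosh(S/(2a)) = 1.293782

a=20.370 sag=5.984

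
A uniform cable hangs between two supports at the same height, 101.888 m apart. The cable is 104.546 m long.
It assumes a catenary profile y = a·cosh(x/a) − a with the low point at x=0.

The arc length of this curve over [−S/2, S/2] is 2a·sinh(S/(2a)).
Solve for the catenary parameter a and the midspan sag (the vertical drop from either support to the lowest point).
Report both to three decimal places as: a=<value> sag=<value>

seed: a₀ = √(S³/(24(L−S))) = √(101.888³/(24·2.658)) = 128.766072
iter 1: u=0.395632  f(a)=+2.088e-02  f'(a)=-4.193e-02  a ← 128.766072 − (+2.088e-02/-4.193e-02) = 129.263993
iter 2: u=0.394108  f(a)=+1.217e-04  f'(a)=-4.145e-02  a ← 129.263993 − (+1.217e-04/-4.145e-02) = 129.266930
iter 3: u=0.394099  f(a)=+4.192e-09  f'(a)=-4.144e-02  a ← 129.266930 − (+4.192e-09/-4.144e-02) = 129.266931
iter 4: u=0.394099  f(a)=+1.421e-14  f'(a)=-4.144e-02  a ← 129.266931 − (+1.421e-14/-4.144e-02) = 129.266931
converged: |Δa| < 1e-12 after 4 iterations
sag = a·(cosh(S/(2a)) − 1) = 129.266931·(cosh(0.394099) − 1) = 10.169097
T_max/T_min = cosh(S/(2a)) = 1.078667

a=129.267 sag=10.169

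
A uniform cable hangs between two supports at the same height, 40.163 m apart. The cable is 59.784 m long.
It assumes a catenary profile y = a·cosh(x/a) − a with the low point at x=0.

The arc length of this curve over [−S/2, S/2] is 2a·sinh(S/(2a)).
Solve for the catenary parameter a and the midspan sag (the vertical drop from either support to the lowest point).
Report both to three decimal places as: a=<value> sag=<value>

a=12.508 sag=19.896

seed: a₀ = √(S³/(24(L−S))) = √(40.163³/(24·19.621)) = 11.729325
iter 1: u=1.712076  f(a)=+3.085e+00  f'(a)=-4.435e+00  a ← 11.729325 − (+3.085e+00/-4.435e+00) = 12.424913
iter 2: u=1.616229  f(a)=+2.957e-01  f'(a)=-3.622e+00  a ← 12.424913 − (+2.957e-01/-3.622e+00) = 12.506558
iter 3: u=1.605678  f(a)=+3.353e-03  f'(a)=-3.540e+00  a ← 12.506558 − (+3.353e-03/-3.540e+00) = 12.507505
iter 4: u=1.605556  f(a)=+4.421e-07  f'(a)=-3.539e+00  a ← 12.507505 − (+4.421e-07/-3.539e+00) = 12.507505
iter 5: u=1.605556  f(a)=+1.421e-14  f'(a)=-3.539e+00  a ← 12.507505 − (+1.421e-14/-3.539e+00) = 12.507505
converged: |Δa| < 1e-12 after 5 iterations
sag = a·(cosh(S/(2a)) − 1) = 12.507505·(cosh(1.605556) − 1) = 19.895725
T_max/T_min = cosh(S/(2a)) = 2.590703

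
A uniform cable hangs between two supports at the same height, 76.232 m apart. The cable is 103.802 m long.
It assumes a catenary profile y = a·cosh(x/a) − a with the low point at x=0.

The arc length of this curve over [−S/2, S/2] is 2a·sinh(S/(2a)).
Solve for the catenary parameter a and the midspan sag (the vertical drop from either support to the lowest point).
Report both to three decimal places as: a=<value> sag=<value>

a=27.176 sag=31.409

seed: a₀ = √(S³/(24(L−S))) = √(76.232³/(24·27.570)) = 25.875096
iter 1: u=1.473077  f(a)=+3.151e+00  f'(a)=-2.631e+00  a ← 25.875096 − (+3.151e+00/-2.631e+00) = 27.072699
iter 2: u=1.407913  f(a)=+2.319e-01  f'(a)=-2.256e+00  a ← 27.072699 − (+2.319e-01/-2.256e+00) = 27.175489
iter 3: u=1.402587  f(a)=+1.478e-03  f'(a)=-2.228e+00  a ← 27.175489 − (+1.478e-03/-2.228e+00) = 27.176153
iter 4: u=1.402553  f(a)=+6.084e-08  f'(a)=-2.228e+00  a ← 27.176153 − (+6.084e-08/-2.228e+00) = 27.176153
iter 5: u=1.402553  f(a)=+0.000e+00  f'(a)=-2.228e+00  a ← 27.176153 − (+0.000e+00/-2.228e+00) = 27.176153
converged: |Δa| < 1e-12 after 5 iterations
sag = a·(cosh(S/(2a)) − 1) = 27.176153·(cosh(1.402553) − 1) = 31.409315
T_max/T_min = cosh(S/(2a)) = 2.155768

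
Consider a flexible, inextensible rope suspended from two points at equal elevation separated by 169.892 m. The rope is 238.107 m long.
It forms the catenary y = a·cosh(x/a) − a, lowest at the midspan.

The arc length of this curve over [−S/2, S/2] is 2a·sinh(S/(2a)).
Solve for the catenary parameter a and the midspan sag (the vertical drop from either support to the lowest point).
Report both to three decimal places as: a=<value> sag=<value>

seed: a₀ = √(S³/(24(L−S))) = √(169.892³/(24·68.215)) = 54.728536
iter 1: u=1.552134  f(a)=+8.704e+00  f'(a)=-3.147e+00  a ← 54.728536 − (+8.704e+00/-3.147e+00) = 57.494060
iter 2: u=1.477474  f(a)=+7.033e-01  f'(a)=-2.658e+00  a ← 57.494060 − (+7.033e-01/-2.658e+00) = 57.758688
iter 3: u=1.470705  f(a)=+5.483e-03  f'(a)=-2.616e+00  a ← 57.758688 − (+5.483e-03/-2.616e+00) = 57.760784
iter 4: u=1.470652  f(a)=+3.390e-07  f'(a)=-2.616e+00  a ← 57.760784 − (+3.390e-07/-2.616e+00) = 57.760784
iter 5: u=1.470652  f(a)=+5.684e-14  f'(a)=-2.616e+00  a ← 57.760784 − (+5.684e-14/-2.616e+00) = 57.760784
converged: |Δa| < 1e-12 after 5 iterations
sag = a·(cosh(S/(2a)) − 1) = 57.760784·(cosh(1.470652) − 1) = 74.564739
T_max/T_min = cosh(S/(2a)) = 2.290923

a=57.761 sag=74.565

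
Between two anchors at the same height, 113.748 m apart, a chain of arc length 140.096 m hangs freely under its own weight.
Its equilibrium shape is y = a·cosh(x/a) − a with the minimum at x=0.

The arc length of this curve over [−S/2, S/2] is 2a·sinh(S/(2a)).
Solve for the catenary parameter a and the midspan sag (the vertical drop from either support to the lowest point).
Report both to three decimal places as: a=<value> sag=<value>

seed: a₀ = √(S³/(24(L−S))) = √(113.748³/(24·26.348)) = 48.243211
iter 1: u=1.178902  f(a)=+1.893e+00  f'(a)=-1.252e+00  a ← 48.243211 − (+1.893e+00/-1.252e+00) = 49.755150
iter 2: u=1.143078  f(a)=+9.262e-02  f'(a)=-1.132e+00  a ← 49.755150 − (+9.262e-02/-1.132e+00) = 49.836967
iter 3: u=1.141201  f(a)=+2.471e-04  f'(a)=-1.126e+00  a ← 49.836967 − (+2.471e-04/-1.126e+00) = 49.837187
iter 4: u=1.141196  f(a)=+1.768e-09  f'(a)=-1.126e+00  a ← 49.837187 − (+1.768e-09/-1.126e+00) = 49.837187
iter 5: u=1.141196  f(a)=+0.000e+00  f'(a)=-1.126e+00  a ← 49.837187 − (+0.000e+00/-1.126e+00) = 49.837187
converged: |Δa| < 1e-12 after 5 iterations
sag = a·(cosh(S/(2a)) − 1) = 49.837187·(cosh(1.141196) − 1) = 36.130642
T_max/T_min = cosh(S/(2a)) = 1.724974

a=49.837 sag=36.131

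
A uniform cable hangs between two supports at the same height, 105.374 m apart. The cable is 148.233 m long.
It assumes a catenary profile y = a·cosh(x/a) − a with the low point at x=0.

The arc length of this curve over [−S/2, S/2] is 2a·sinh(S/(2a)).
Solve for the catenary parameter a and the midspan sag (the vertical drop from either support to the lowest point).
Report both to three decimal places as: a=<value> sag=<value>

seed: a₀ = √(S³/(24(L−S))) = √(105.374³/(24·42.859)) = 33.726678
iter 1: u=1.562176  f(a)=+5.544e+00  f'(a)=-3.218e+00  a ← 33.726678 − (+5.544e+00/-3.218e+00) = 35.449308
iter 2: u=1.486263  f(a)=+4.531e-01  f'(a)=-2.712e+00  a ← 35.449308 − (+4.531e-01/-2.712e+00) = 35.616370
iter 3: u=1.479292  f(a)=+3.621e-03  f'(a)=-2.669e+00  a ← 35.616370 − (+3.621e-03/-2.669e+00) = 35.617727
iter 4: u=1.479235  f(a)=+2.353e-07  f'(a)=-2.668e+00  a ← 35.617727 − (+2.353e-07/-2.668e+00) = 35.617727
iter 5: u=1.479235  f(a)=-2.842e-14  f'(a)=-2.668e+00  a ← 35.617727 − (-2.842e-14/-2.668e+00) = 35.617727
converged: |Δa| < 1e-12 after 5 iterations
sag = a·(cosh(S/(2a)) − 1) = 35.617727·(cosh(1.479235) − 1) = 46.612912
T_max/T_min = cosh(S/(2a)) = 2.308700

a=35.618 sag=46.613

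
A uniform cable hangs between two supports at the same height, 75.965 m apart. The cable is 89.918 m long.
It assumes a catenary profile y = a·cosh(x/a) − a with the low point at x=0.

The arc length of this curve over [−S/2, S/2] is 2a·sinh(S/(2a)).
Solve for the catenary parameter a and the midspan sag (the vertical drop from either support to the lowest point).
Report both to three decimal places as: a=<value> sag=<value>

a=37.138 sag=21.176

seed: a₀ = √(S³/(24(L−S))) = √(75.965³/(24·13.953)) = 36.181027
iter 1: u=1.049791  f(a)=+7.893e-01  f'(a)=-8.597e-01  a ← 36.181027 − (+7.893e-01/-8.597e-01) = 37.099179
iter 2: u=1.023810  f(a)=+3.104e-02  f'(a)=-7.933e-01  a ← 37.099179 − (+3.104e-02/-7.933e-01) = 37.138314
iter 3: u=1.022731  f(a)=+5.238e-05  f'(a)=-7.906e-01  a ← 37.138314 − (+5.238e-05/-7.906e-01) = 37.138380
iter 4: u=1.022729  f(a)=+1.497e-10  f'(a)=-7.906e-01  a ← 37.138380 − (+1.497e-10/-7.906e-01) = 37.138380
iter 5: u=1.022729  f(a)=+0.000e+00  f'(a)=-7.906e-01  a ← 37.138380 − (+0.000e+00/-7.906e-01) = 37.138380
converged: |Δa| < 1e-12 after 5 iterations
sag = a·(cosh(S/(2a)) − 1) = 37.138380·(cosh(1.022729) − 1) = 21.176035
T_max/T_min = cosh(S/(2a)) = 1.570193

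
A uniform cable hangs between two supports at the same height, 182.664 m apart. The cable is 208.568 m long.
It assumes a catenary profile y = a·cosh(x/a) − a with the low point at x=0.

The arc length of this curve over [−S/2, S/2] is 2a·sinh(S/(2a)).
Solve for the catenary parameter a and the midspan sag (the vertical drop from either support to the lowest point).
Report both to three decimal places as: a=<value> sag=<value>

seed: a₀ = √(S³/(24(L−S))) = √(182.664³/(24·25.904)) = 99.012587
iter 1: u=0.922428  f(a)=+1.125e+00  f'(a)=-5.691e-01  a ← 99.012587 − (+1.125e+00/-5.691e-01) = 100.988619
iter 2: u=0.904379  f(a)=+3.455e-02  f'(a)=-5.347e-01  a ← 100.988619 − (+3.455e-02/-5.347e-01) = 101.053239
iter 3: u=0.903801  f(a)=+3.490e-05  f'(a)=-5.336e-01  a ← 101.053239 − (+3.490e-05/-5.336e-01) = 101.053304
iter 4: u=0.903800  f(a)=+3.570e-11  f'(a)=-5.336e-01  a ← 101.053304 − (+3.570e-11/-5.336e-01) = 101.053304
converged: |Δa| < 1e-12 after 4 iterations
sag = a·(cosh(S/(2a)) − 1) = 101.053304·(cosh(0.903800) − 1) = 44.160066
T_max/T_min = cosh(S/(2a)) = 1.436998

a=101.053 sag=44.160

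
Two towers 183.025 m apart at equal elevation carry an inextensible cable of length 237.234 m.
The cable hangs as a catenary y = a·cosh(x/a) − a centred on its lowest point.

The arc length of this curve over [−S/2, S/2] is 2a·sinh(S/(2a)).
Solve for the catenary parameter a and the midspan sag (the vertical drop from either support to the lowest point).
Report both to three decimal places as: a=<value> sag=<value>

seed: a₀ = √(S³/(24(L−S))) = √(183.025³/(24·54.209)) = 68.647433
iter 1: u=1.333080  f(a)=+5.026e+00  f'(a)=-1.878e+00  a ← 68.647433 − (+5.026e+00/-1.878e+00) = 71.322903
iter 2: u=1.283073  f(a)=+3.087e-01  f'(a)=-1.654e+00  a ← 71.322903 − (+3.087e-01/-1.654e+00) = 71.509560
iter 3: u=1.279724  f(a)=+1.334e-03  f'(a)=-1.640e+00  a ← 71.509560 − (+1.334e-03/-1.640e+00) = 71.510374
iter 4: u=1.279709  f(a)=+2.514e-08  f'(a)=-1.640e+00  a ← 71.510374 − (+2.514e-08/-1.640e+00) = 71.510374
iter 5: u=1.279709  f(a)=+5.684e-14  f'(a)=-1.640e+00  a ← 71.510374 − (+5.684e-14/-1.640e+00) = 71.510374
converged: |Δa| < 1e-12 after 5 iterations
sag = a·(cosh(S/(2a)) − 1) = 71.510374·(cosh(1.279709) − 1) = 66.994955
T_max/T_min = cosh(S/(2a)) = 1.936856

a=71.510 sag=66.995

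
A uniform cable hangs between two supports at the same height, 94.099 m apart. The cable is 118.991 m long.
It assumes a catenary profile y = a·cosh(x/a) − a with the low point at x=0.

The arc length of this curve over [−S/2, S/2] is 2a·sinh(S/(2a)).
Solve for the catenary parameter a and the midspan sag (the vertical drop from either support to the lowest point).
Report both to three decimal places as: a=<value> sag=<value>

seed: a₀ = √(S³/(24(L−S))) = √(94.099³/(24·24.892)) = 37.345820
iter 1: u=1.259833  f(a)=+2.052e+00  f'(a)=-1.557e+00  a ← 37.345820 − (+2.052e+00/-1.557e+00) = 38.663573
iter 2: u=1.216895  f(a)=+1.136e-01  f'(a)=-1.389e+00  a ← 38.663573 − (+1.136e-01/-1.389e+00) = 38.745360
iter 3: u=1.214326  f(a)=+3.934e-04  f'(a)=-1.379e+00  a ← 38.745360 − (+3.934e-04/-1.379e+00) = 38.745645
iter 4: u=1.214317  f(a)=+4.753e-09  f'(a)=-1.379e+00  a ← 38.745645 − (+4.753e-09/-1.379e+00) = 38.745645
iter 5: u=1.214317  f(a)=+0.000e+00  f'(a)=-1.379e+00  a ← 38.745645 − (+0.000e+00/-1.379e+00) = 38.745645
converged: |Δa| < 1e-12 after 5 iterations
sag = a·(cosh(S/(2a)) − 1) = 38.745645·(cosh(1.214317) − 1) = 32.253929
T_max/T_min = cosh(S/(2a)) = 1.832453

a=38.746 sag=32.254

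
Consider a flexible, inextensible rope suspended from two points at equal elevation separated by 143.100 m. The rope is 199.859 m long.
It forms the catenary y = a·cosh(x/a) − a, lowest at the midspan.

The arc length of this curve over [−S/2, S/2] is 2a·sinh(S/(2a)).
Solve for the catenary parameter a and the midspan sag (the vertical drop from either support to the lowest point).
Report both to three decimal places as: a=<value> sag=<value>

seed: a₀ = √(S³/(24(L−S))) = √(143.100³/(24·56.759)) = 46.380611
iter 1: u=1.542671  f(a)=+7.149e+00  f'(a)=-3.082e+00  a ← 46.380611 − (+7.149e+00/-3.082e+00) = 48.700546
iter 2: u=1.469183  f(a)=+5.714e-01  f'(a)=-2.607e+00  a ← 48.700546 − (+5.714e-01/-2.607e+00) = 48.919729
iter 3: u=1.462600  f(a)=+4.351e-03  f'(a)=-2.568e+00  a ← 48.919729 − (+4.351e-03/-2.568e+00) = 48.921423
iter 4: u=1.462549  f(a)=+2.565e-07  f'(a)=-2.567e+00  a ← 48.921423 − (+2.565e-07/-2.567e+00) = 48.921424
iter 5: u=1.462549  f(a)=-2.842e-14  f'(a)=-2.567e+00  a ← 48.921424 − (-2.842e-14/-2.567e+00) = 48.921424
converged: |Δa| < 1e-12 after 5 iterations
sag = a·(cosh(S/(2a)) − 1) = 48.921424·(cosh(1.462549) − 1) = 62.340478
T_max/T_min = cosh(S/(2a)) = 2.274298

a=48.921 sag=62.340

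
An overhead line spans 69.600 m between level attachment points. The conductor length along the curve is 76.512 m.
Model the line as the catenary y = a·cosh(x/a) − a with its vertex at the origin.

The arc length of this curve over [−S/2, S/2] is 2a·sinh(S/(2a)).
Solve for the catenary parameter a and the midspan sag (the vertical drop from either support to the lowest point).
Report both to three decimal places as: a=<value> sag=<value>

a=45.739 sag=13.890

seed: a₀ = √(S³/(24(L−S))) = √(69.600³/(24·6.912)) = 45.082332
iter 1: u=0.771921  f(a)=+2.089e-01  f'(a)=-3.253e-01  a ← 45.082332 − (+2.089e-01/-3.253e-01) = 45.724427
iter 2: u=0.761081  f(a)=+4.546e-03  f'(a)=-3.113e-01  a ← 45.724427 − (+4.546e-03/-3.113e-01) = 45.739032
iter 3: u=0.760838  f(a)=+2.260e-06  f'(a)=-3.110e-01  a ← 45.739032 − (+2.260e-06/-3.110e-01) = 45.739039
iter 4: u=0.760838  f(a)=+5.684e-13  f'(a)=-3.110e-01  a ← 45.739039 − (+5.684e-13/-3.110e-01) = 45.739039
converged: |Δa| < 1e-12 after 4 iterations
sag = a·(cosh(S/(2a)) − 1) = 45.739039·(cosh(0.760838) − 1) = 13.889656
T_max/T_min = cosh(S/(2a)) = 1.303672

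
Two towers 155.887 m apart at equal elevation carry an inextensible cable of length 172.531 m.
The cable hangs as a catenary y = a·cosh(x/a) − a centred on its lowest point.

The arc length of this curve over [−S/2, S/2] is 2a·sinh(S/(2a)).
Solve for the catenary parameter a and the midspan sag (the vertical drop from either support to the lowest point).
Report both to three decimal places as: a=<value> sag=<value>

seed: a₀ = √(S³/(24(L−S))) = √(155.887³/(24·16.644)) = 97.382378
iter 1: u=0.800386  f(a)=+5.413e-01  f'(a)=-3.642e-01  a ← 97.382378 − (+5.413e-01/-3.642e-01) = 98.868588
iter 2: u=0.788355  f(a)=+1.264e-02  f'(a)=-3.474e-01  a ← 98.868588 − (+1.264e-02/-3.474e-01) = 98.904976
iter 3: u=0.788064  f(a)=+7.259e-06  f'(a)=-3.470e-01  a ← 98.904976 − (+7.259e-06/-3.470e-01) = 98.904997
iter 4: u=0.788064  f(a)=+2.387e-12  f'(a)=-3.470e-01  a ← 98.904997 − (+2.387e-12/-3.470e-01) = 98.904997
converged: |Δa| < 1e-12 after 4 iterations
sag = a·(cosh(S/(2a)) − 1) = 98.904997·(cosh(0.788064) − 1) = 32.334993
T_max/T_min = cosh(S/(2a)) = 1.326930

a=98.905 sag=32.335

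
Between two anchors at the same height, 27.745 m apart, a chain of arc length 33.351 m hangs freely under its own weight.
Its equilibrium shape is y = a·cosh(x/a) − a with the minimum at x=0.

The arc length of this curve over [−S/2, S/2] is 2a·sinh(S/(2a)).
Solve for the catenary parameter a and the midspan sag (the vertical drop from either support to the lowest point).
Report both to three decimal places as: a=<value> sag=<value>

a=12.965 sag=8.158

seed: a₀ = √(S³/(24(L−S))) = √(27.745³/(24·5.606)) = 12.599257
iter 1: u=1.101057  f(a)=+3.498e-01  f'(a)=-1.003e+00  a ← 12.599257 − (+3.498e-01/-1.003e+00) = 12.948156
iter 2: u=1.071388  f(a)=+1.506e-02  f'(a)=-9.179e-01  a ← 12.948156 − (+1.506e-02/-9.179e-01) = 12.964558
iter 3: u=1.070033  f(a)=+3.067e-05  f'(a)=-9.142e-01  a ← 12.964558 − (+3.067e-05/-9.142e-01) = 12.964592
iter 4: u=1.070030  f(a)=+1.279e-10  f'(a)=-9.142e-01  a ← 12.964592 − (+1.279e-10/-9.142e-01) = 12.964592
iter 5: u=1.070030  f(a)=+0.000e+00  f'(a)=-9.142e-01  a ← 12.964592 − (+0.000e+00/-9.142e-01) = 12.964592
converged: |Δa| < 1e-12 after 5 iterations
sag = a·(cosh(S/(2a)) − 1) = 12.964592·(cosh(1.070030) − 1) = 8.157741
T_max/T_min = cosh(S/(2a)) = 1.629232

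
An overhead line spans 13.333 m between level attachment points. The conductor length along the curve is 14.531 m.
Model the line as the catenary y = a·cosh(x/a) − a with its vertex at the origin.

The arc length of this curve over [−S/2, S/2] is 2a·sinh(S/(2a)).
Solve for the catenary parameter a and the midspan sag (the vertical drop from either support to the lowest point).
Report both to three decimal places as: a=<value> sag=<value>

seed: a₀ = √(S³/(24(L−S))) = √(13.333³/(24·1.198)) = 9.079413
iter 1: u=0.734243  f(a)=+3.271e-02  f'(a)=-2.784e-01  a ← 9.079413 − (+3.271e-02/-2.784e-01) = 9.196909
iter 2: u=0.724863  f(a)=+6.458e-04  f'(a)=-2.675e-01  a ← 9.196909 − (+6.458e-04/-2.675e-01) = 9.199323
iter 3: u=0.724673  f(a)=+2.630e-07  f'(a)=-2.673e-01  a ← 9.199323 − (+2.630e-07/-2.673e-01) = 9.199324
iter 4: u=0.724673  f(a)=+4.263e-14  f'(a)=-2.673e-01  a ← 9.199324 − (+4.263e-14/-2.673e-01) = 9.199324
converged: |Δa| < 1e-12 after 4 iterations
sag = a·(cosh(S/(2a)) − 1) = 9.199324·(cosh(0.724673) − 1) = 2.523093
T_max/T_min = cosh(S/(2a)) = 1.274269

a=9.199 sag=2.523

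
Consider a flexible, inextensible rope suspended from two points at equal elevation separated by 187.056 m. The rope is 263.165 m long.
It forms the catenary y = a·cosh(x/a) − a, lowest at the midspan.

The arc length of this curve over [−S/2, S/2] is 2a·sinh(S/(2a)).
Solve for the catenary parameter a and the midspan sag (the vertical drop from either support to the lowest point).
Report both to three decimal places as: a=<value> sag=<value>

seed: a₀ = √(S³/(24(L−S))) = √(187.056³/(24·76.109)) = 59.859604
iter 1: u=1.562456  f(a)=+9.849e+00  f'(a)=-3.220e+00  a ← 59.859604 − (+9.849e+00/-3.220e+00) = 62.917914
iter 2: u=1.486508  f(a)=+8.051e-01  f'(a)=-2.714e+00  a ← 62.917914 − (+8.051e-01/-2.714e+00) = 63.214623
iter 3: u=1.479531  f(a)=+6.439e-03  f'(a)=-2.670e+00  a ← 63.214623 − (+6.439e-03/-2.670e+00) = 63.217035
iter 4: u=1.479475  f(a)=+4.191e-07  f'(a)=-2.670e+00  a ← 63.217035 − (+4.191e-07/-2.670e+00) = 63.217035
iter 5: u=1.479475  f(a)=+5.684e-14  f'(a)=-2.670e+00  a ← 63.217035 − (+5.684e-14/-2.670e+00) = 63.217035
converged: |Δa| < 1e-12 after 5 iterations
sag = a·(cosh(S/(2a)) − 1) = 63.217035·(cosh(1.479475) − 1) = 82.763607
T_max/T_min = cosh(S/(2a)) = 2.309198

a=63.217 sag=82.764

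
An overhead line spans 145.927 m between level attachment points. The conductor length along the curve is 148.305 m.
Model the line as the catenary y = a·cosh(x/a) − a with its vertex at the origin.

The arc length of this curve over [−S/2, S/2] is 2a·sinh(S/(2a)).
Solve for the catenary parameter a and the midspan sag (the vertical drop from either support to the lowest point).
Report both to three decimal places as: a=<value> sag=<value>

seed: a₀ = √(S³/(24(L−S))) = √(145.927³/(24·2.378)) = 233.341473
iter 1: u=0.312690  f(a)=+1.165e-02  f'(a)=-2.058e-02  a ← 233.341473 − (+1.165e-02/-2.058e-02) = 233.907621
iter 2: u=0.311933  f(a)=+4.255e-05  f'(a)=-2.043e-02  a ← 233.907621 − (+4.255e-05/-2.043e-02) = 233.909704
iter 3: u=0.311930  f(a)=+5.718e-10  f'(a)=-2.043e-02  a ← 233.909704 − (+5.718e-10/-2.043e-02) = 233.909704
iter 4: u=0.311930  f(a)=-2.842e-14  f'(a)=-2.043e-02  a ← 233.909704 − (-2.842e-14/-2.043e-02) = 233.909704
converged: |Δa| < 1e-12 after 4 iterations
sag = a·(cosh(S/(2a)) − 1) = 233.909704·(cosh(0.311930) − 1) = 11.472331
T_max/T_min = cosh(S/(2a)) = 1.049046

a=233.910 sag=11.472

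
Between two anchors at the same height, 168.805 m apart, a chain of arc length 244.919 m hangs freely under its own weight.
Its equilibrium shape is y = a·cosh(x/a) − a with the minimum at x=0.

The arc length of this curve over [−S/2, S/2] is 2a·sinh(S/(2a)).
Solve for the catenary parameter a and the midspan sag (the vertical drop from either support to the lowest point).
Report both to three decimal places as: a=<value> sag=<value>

seed: a₀ = √(S³/(24(L−S))) = √(168.805³/(24·76.114)) = 51.314496
iter 1: u=1.644808  f(a)=+1.098e+01  f'(a)=-3.851e+00  a ← 51.314496 − (+1.098e+01/-3.851e+00) = 54.167140
iter 2: u=1.558186  f(a)=+9.825e-01  f'(a)=-3.190e+00  a ← 54.167140 − (+9.825e-01/-3.190e+00) = 54.475139
iter 3: u=1.549376  f(a)=+9.566e-03  f'(a)=-3.128e+00  a ← 54.475139 − (+9.566e-03/-3.128e+00) = 54.478197
iter 4: u=1.549290  f(a)=+9.264e-07  f'(a)=-3.128e+00  a ← 54.478197 − (+9.264e-07/-3.128e+00) = 54.478197
iter 5: u=1.549290  f(a)=+5.684e-14  f'(a)=-3.128e+00  a ← 54.478197 − (+5.684e-14/-3.128e+00) = 54.478197
converged: |Δa| < 1e-12 after 5 iterations
sag = a·(cosh(S/(2a)) − 1) = 54.478197·(cosh(1.549290) − 1) = 79.552408
T_max/T_min = cosh(S/(2a)) = 2.460261

a=54.478 sag=79.552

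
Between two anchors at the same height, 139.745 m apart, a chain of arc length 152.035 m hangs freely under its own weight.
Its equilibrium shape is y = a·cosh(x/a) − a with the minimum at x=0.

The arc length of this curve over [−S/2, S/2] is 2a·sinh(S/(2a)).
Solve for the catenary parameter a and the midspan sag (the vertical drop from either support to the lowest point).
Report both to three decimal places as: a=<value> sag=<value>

a=97.432 sag=26.146

seed: a₀ = √(S³/(24(L−S))) = √(139.745³/(24·12.290)) = 96.188434
iter 1: u=0.726413  f(a)=+3.284e-01  f'(a)=-2.693e-01  a ← 96.188434 − (+3.284e-01/-2.693e-01) = 97.407831
iter 2: u=0.717319  f(a)=+6.348e-03  f'(a)=-2.590e-01  a ← 97.407831 − (+6.348e-03/-2.590e-01) = 97.432347
iter 3: u=0.717139  f(a)=+2.477e-06  f'(a)=-2.588e-01  a ← 97.432347 − (+2.477e-06/-2.588e-01) = 97.432356
iter 4: u=0.717139  f(a)=+3.411e-13  f'(a)=-2.588e-01  a ← 97.432356 − (+3.411e-13/-2.588e-01) = 97.432356
converged: |Δa| < 1e-12 after 4 iterations
sag = a·(cosh(S/(2a)) − 1) = 97.432356·(cosh(0.717139) − 1) = 26.146462
T_max/T_min = cosh(S/(2a)) = 1.268355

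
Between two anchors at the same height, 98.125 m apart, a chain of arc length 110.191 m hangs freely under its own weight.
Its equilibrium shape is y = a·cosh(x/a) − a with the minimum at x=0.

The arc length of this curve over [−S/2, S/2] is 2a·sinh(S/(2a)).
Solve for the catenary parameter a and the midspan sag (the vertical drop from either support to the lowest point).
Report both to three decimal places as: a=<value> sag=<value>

seed: a₀ = √(S³/(24(L−S))) = √(98.125³/(24·12.066)) = 57.119214
iter 1: u=0.858949  f(a)=+4.530e-01  f'(a)=-4.545e-01  a ← 57.119214 − (+4.530e-01/-4.545e-01) = 58.115963
iter 2: u=0.844217  f(a)=+1.213e-02  f'(a)=-4.304e-01  a ← 58.115963 − (+1.213e-02/-4.304e-01) = 58.144143
iter 3: u=0.843808  f(a)=+9.227e-06  f'(a)=-4.298e-01  a ← 58.144143 − (+9.227e-06/-4.298e-01) = 58.144165
iter 4: u=0.843808  f(a)=+5.357e-12  f'(a)=-4.298e-01  a ← 58.144165 − (+5.357e-12/-4.298e-01) = 58.144165
converged: |Δa| < 1e-12 after 4 iterations
sag = a·(cosh(S/(2a)) − 1) = 58.144165·(cosh(0.843808) − 1) = 21.957383
T_max/T_min = cosh(S/(2a)) = 1.377637

a=58.144 sag=21.957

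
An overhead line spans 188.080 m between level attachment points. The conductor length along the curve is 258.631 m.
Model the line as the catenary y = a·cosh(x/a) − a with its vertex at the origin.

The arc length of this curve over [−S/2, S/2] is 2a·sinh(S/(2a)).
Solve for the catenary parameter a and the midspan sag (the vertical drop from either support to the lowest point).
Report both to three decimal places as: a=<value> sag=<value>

seed: a₀ = √(S³/(24(L−S))) = √(188.080³/(24·70.551)) = 62.684002
iter 1: u=1.500223  f(a)=+8.378e+00  f'(a)=-2.800e+00  a ← 62.684002 − (+8.378e+00/-2.800e+00) = 65.676176
iter 2: u=1.431874  f(a)=+6.373e-01  f'(a)=-2.389e+00  a ← 65.676176 − (+6.373e-01/-2.389e+00) = 65.942931
iter 3: u=1.426082  f(a)=+4.358e-03  f'(a)=-2.356e+00  a ← 65.942931 − (+4.358e-03/-2.356e+00) = 65.944780
iter 4: u=1.426042  f(a)=+2.068e-07  f'(a)=-2.356e+00  a ← 65.944780 − (+2.068e-07/-2.356e+00) = 65.944780
iter 5: u=1.426042  f(a)=+5.684e-14  f'(a)=-2.356e+00  a ← 65.944780 − (+5.684e-14/-2.356e+00) = 65.944780
converged: |Δa| < 1e-12 after 5 iterations
sag = a·(cosh(S/(2a)) − 1) = 65.944780·(cosh(1.426042) − 1) = 79.214486
T_max/T_min = cosh(S/(2a)) = 2.201225

a=65.945 sag=79.214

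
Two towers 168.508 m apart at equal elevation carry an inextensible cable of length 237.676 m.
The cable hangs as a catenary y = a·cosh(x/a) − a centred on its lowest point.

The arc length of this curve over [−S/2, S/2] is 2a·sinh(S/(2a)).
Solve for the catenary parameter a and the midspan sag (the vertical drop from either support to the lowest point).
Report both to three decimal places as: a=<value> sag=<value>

seed: a₀ = √(S³/(24(L−S))) = √(168.508³/(24·69.168)) = 53.687423
iter 1: u=1.569343  f(a)=+9.034e+00  f'(a)=-3.270e+00  a ← 53.687423 − (+9.034e+00/-3.270e+00) = 56.450470
iter 2: u=1.492530  f(a)=+7.443e-01  f'(a)=-2.751e+00  a ← 56.450470 − (+7.443e-01/-2.751e+00) = 56.720998
iter 3: u=1.485411  f(a)=+6.054e-03  f'(a)=-2.707e+00  a ← 56.720998 − (+6.054e-03/-2.707e+00) = 56.723235
iter 4: u=1.485353  f(a)=+4.077e-07  f'(a)=-2.706e+00  a ← 56.723235 − (+4.077e-07/-2.706e+00) = 56.723235
iter 5: u=1.485353  f(a)=+0.000e+00  f'(a)=-2.706e+00  a ← 56.723235 − (+0.000e+00/-2.706e+00) = 56.723235
converged: |Δa| < 1e-12 after 5 iterations
sag = a·(cosh(S/(2a)) − 1) = 56.723235·(cosh(1.485353) − 1) = 74.958182
T_max/T_min = cosh(S/(2a)) = 2.321472

a=56.723 sag=74.958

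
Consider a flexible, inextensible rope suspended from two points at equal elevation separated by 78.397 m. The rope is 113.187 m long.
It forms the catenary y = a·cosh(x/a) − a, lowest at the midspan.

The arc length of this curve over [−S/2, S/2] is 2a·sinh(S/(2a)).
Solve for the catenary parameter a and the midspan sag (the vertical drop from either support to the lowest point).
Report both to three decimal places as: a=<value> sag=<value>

a=25.482 sag=36.584

seed: a₀ = √(S³/(24(L−S))) = √(78.397³/(24·34.790)) = 24.022396
iter 1: u=1.631748  f(a)=+4.936e+00  f'(a)=-3.745e+00  a ← 24.022396 − (+4.936e+00/-3.745e+00) = 25.340603
iter 2: u=1.546865  f(a)=+4.354e-01  f'(a)=-3.111e+00  a ← 25.340603 − (+4.354e-01/-3.111e+00) = 25.480586
iter 3: u=1.538367  f(a)=+4.113e-03  f'(a)=-3.052e+00  a ← 25.480586 − (+4.113e-03/-3.052e+00) = 25.481933
iter 4: u=1.538286  f(a)=+3.745e-07  f'(a)=-3.052e+00  a ← 25.481933 − (+3.745e-07/-3.052e+00) = 25.481933
iter 5: u=1.538286  f(a)=+0.000e+00  f'(a)=-3.052e+00  a ← 25.481933 − (+0.000e+00/-3.052e+00) = 25.481933
converged: |Δa| < 1e-12 after 5 iterations
sag = a·(cosh(S/(2a)) − 1) = 25.481933·(cosh(1.538286) − 1) = 36.583783
T_max/T_min = cosh(S/(2a)) = 2.435675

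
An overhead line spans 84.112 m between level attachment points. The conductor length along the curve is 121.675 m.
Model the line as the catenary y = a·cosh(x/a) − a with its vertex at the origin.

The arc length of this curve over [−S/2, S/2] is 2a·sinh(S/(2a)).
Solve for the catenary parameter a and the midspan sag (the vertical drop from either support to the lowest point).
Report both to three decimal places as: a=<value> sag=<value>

a=27.262 sag=39.404

seed: a₀ = √(S³/(24(L−S))) = √(84.112³/(24·37.563)) = 25.692193
iter 1: u=1.636917  f(a)=+5.366e+00  f'(a)=-3.786e+00  a ← 25.692193 − (+5.366e+00/-3.786e+00) = 27.109320
iter 2: u=1.551348  f(a)=+4.759e-01  f'(a)=-3.142e+00  a ← 27.109320 − (+4.759e-01/-3.142e+00) = 27.260801
iter 3: u=1.542728  f(a)=+4.550e-03  f'(a)=-3.082e+00  a ← 27.260801 − (+4.550e-03/-3.082e+00) = 27.262277
iter 4: u=1.542644  f(a)=+4.245e-07  f'(a)=-3.082e+00  a ← 27.262277 − (+4.245e-07/-3.082e+00) = 27.262277
iter 5: u=1.542644  f(a)=-1.421e-14  f'(a)=-3.082e+00  a ← 27.262277 − (-1.421e-14/-3.082e+00) = 27.262277
converged: |Δa| < 1e-12 after 5 iterations
sag = a·(cosh(S/(2a)) − 1) = 27.262277·(cosh(1.542644) − 1) = 39.404305
T_max/T_min = cosh(S/(2a)) = 2.445378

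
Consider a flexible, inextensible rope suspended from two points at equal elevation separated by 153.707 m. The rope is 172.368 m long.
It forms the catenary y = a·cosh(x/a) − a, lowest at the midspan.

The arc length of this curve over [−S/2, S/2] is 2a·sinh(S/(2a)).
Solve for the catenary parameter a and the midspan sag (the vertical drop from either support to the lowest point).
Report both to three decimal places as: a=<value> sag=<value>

a=91.642 sag=34.159

seed: a₀ = √(S³/(24(L−S))) = √(153.707³/(24·18.661)) = 90.046615
iter 1: u=0.853486  f(a)=+6.916e-01  f'(a)=-4.455e-01  a ← 90.046615 − (+6.916e-01/-4.455e-01) = 91.599108
iter 2: u=0.839020  f(a)=+1.829e-02  f'(a)=-4.222e-01  a ← 91.599108 − (+1.829e-02/-4.222e-01) = 91.642433
iter 3: u=0.838624  f(a)=+1.356e-05  f'(a)=-4.216e-01  a ← 91.642433 − (+1.356e-05/-4.216e-01) = 91.642465
iter 4: u=0.838623  f(a)=+7.503e-12  f'(a)=-4.216e-01  a ← 91.642465 − (+7.503e-12/-4.216e-01) = 91.642465
converged: |Δa| < 1e-12 after 4 iterations
sag = a·(cosh(S/(2a)) − 1) = 91.642465·(cosh(0.838623) − 1) = 34.159058
T_max/T_min = cosh(S/(2a)) = 1.372743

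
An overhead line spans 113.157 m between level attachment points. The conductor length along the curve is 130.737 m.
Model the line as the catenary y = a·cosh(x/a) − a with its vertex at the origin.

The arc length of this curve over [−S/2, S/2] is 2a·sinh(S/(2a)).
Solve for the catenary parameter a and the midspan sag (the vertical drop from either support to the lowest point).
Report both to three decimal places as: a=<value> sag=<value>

a=59.921 sag=28.756

seed: a₀ = √(S³/(24(L−S))) = √(113.157³/(24·17.580)) = 58.601277
iter 1: u=0.965482  f(a)=+8.378e-01  f'(a)=-6.578e-01  a ← 58.601277 − (+8.378e-01/-6.578e-01) = 59.874880
iter 2: u=0.944946  f(a)=+2.809e-02  f'(a)=-6.144e-01  a ← 59.874880 − (+2.809e-02/-6.144e-01) = 59.920603
iter 3: u=0.944224  f(a)=+3.401e-05  f'(a)=-6.129e-01  a ← 59.920603 − (+3.401e-05/-6.129e-01) = 59.920659
iter 4: u=0.944224  f(a)=+4.997e-11  f'(a)=-6.129e-01  a ← 59.920659 − (+4.997e-11/-6.129e-01) = 59.920659
iter 5: u=0.944224  f(a)=+0.000e+00  f'(a)=-6.129e-01  a ← 59.920659 − (+0.000e+00/-6.129e-01) = 59.920659
converged: |Δa| < 1e-12 after 5 iterations
sag = a·(cosh(S/(2a)) − 1) = 59.920659·(cosh(0.944224) − 1) = 28.755867
T_max/T_min = cosh(S/(2a)) = 1.479899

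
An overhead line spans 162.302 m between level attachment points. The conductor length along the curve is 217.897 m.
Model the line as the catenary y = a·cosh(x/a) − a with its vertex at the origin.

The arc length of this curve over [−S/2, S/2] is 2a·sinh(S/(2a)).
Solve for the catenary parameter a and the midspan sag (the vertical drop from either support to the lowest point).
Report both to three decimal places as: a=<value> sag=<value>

a=59.312 sag=64.735

seed: a₀ = √(S³/(24(L−S))) = √(162.302³/(24·55.595)) = 56.605981
iter 1: u=1.433612  f(a)=+6.001e+00  f'(a)=-2.399e+00  a ← 56.605981 − (+6.001e+00/-2.399e+00) = 59.107573
iter 2: u=1.372937  f(a)=+4.207e-01  f'(a)=-2.073e+00  a ← 59.107573 − (+4.207e-01/-2.073e+00) = 59.310507
iter 3: u=1.368240  f(a)=+2.413e-03  f'(a)=-2.049e+00  a ← 59.310507 − (+2.413e-03/-2.049e+00) = 59.311685
iter 4: u=1.368213  f(a)=+8.036e-08  f'(a)=-2.049e+00  a ← 59.311685 − (+8.036e-08/-2.049e+00) = 59.311685
iter 5: u=1.368213  f(a)=+2.842e-14  f'(a)=-2.049e+00  a ← 59.311685 − (+2.842e-14/-2.049e+00) = 59.311685
converged: |Δa| < 1e-12 after 5 iterations
sag = a·(cosh(S/(2a)) − 1) = 59.311685·(cosh(1.368213) − 1) = 64.735289
T_max/T_min = cosh(S/(2a)) = 2.091442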